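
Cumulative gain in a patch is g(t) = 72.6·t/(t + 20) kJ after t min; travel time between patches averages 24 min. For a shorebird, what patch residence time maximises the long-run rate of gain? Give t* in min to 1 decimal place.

21.9 min

Optimal t* satisfies g'(t*) = g(t*)/(T + t*).
g'(t) = 72.6·20/(t + 20)². Setting 72.6·20/(t+20)² = 72.6t/[(t+20)(24+t)] gives 20(24+t) = t(t+20), so t² = 20×24 = 480.
t* = √480 = 21.91 min.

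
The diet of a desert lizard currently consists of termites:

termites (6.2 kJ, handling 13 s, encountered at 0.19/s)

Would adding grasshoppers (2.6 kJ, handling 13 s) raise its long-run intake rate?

Current rate: (0.19×6.2)/(1 + 0.19×13) = 0.3395 kJ/s.
Profitability of grasshoppers: 2.6/13 = 0.2 kJ/s.
Since 0.2 < R, time spent handling grasshoppers is better spent searching.

No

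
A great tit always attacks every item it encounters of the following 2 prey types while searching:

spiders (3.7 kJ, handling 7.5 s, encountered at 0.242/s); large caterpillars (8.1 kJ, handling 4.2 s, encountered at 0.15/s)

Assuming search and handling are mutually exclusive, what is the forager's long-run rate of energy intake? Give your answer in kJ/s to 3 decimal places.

0.613 kJ/s

R = (0.242×3.7 + 0.15×8.1) / (1 + 0.242×7.5 + 0.15×4.2) = 2.11/3.445 = 0.6126 kJ/s.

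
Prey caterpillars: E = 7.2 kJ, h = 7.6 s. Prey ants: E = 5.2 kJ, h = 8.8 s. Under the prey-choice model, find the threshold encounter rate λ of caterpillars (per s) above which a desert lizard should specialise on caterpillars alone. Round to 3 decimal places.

0.218 per s

The zero-one rule: include ants iff E₂/h₂ > λE₁/(1+λh₁). Equality gives the switch point.
λE₁h₂ = E₂ + λE₂h₁ ⇒ λ = E₂/(E₁h₂ − E₂h₁) = 5.2/(63.36 − 39.52) = 0.2181 per s.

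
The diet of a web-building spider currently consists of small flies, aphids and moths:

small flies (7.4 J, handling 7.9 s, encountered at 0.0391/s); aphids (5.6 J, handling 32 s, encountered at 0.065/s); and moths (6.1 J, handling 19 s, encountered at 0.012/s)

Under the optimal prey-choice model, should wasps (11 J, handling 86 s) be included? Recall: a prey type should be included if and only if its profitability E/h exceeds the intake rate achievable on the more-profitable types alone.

Intake rate on the current diet: R = (0.0391×7.4 + 0.065×5.6 + 0.012×6.1) / (1 + 0.0391×7.9 + 0.065×32 + 0.012×19) = 0.7265/3.617 = 0.2009 J/s.
Profitability of wasps: 11/86 = 0.1279 J/s.
0.1279 < 0.2009, so adding wasps would lower the average — exclude it.

No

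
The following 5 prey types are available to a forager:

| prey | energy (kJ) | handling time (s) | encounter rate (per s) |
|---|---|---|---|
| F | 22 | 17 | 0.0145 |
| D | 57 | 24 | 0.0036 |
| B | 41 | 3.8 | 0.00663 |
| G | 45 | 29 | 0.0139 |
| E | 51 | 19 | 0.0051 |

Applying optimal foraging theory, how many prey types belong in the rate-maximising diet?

Profitabilities (E/h, kJ/s): B 10.8, E 2.68, D 2.38, G 1.55, F 1.29. Add prey in this order while the next type's profitability exceeds the intake rate on those already taken.
Rate on top 1: 0.2651. E: 2.68 > 0.2651 → include.
Rate on top 2: 0.4741. D: 2.38 > 0.4741 → include.
Rate on top 3: 0.61. G: 1.55 > 0.61 → include.
Rate on top 4: 0.8455. F: 1.29 > 0.8455 → include.
Optimal diet: B, E, D, G, F — 5 of 5 types.

5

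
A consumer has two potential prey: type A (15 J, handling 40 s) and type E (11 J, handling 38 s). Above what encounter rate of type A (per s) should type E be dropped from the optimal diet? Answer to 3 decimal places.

0.085 per s

Drop type E once their profitability E₂/h₂ falls below the rate achievable on type A alone: E₂/h₂ = λE₁/(1 + λh₁).
Solve for λ: λE₁h₂ = E₂(1 + λh₁) → λ(E₁h₂ − E₂h₁) = E₂ → λ = E₂/(E₁h₂ − E₂h₁).
λ = 11/(15×38 − 11×40) = 11/130 = 0.08462 per s.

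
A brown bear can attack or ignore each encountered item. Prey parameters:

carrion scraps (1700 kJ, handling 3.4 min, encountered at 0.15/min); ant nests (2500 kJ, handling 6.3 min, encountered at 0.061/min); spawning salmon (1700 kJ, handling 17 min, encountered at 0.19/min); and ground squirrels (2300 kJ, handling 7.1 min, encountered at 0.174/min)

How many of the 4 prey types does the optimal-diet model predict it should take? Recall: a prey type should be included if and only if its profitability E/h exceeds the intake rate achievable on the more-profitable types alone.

E/h in descending order: carrion scraps 500, ant nests 397, ground squirrels 324, spawning salmon 100 kJ/min. The optimal diet is the largest prefix of this list for which every included type satisfies E_i/h_i > R on the types above it.
Rate on top 1: 168.9. ant nests: 397 > 168.9 → include.
Rate on top 2: 215.1. ground squirrels: 324 > 215.1 → include.
Rate on top 3: 258.1. spawning salmon: 100 < 258.1 → exclude; stop.
Optimal diet: carrion scraps, ant nests, ground squirrels — 3 of 4 types.

3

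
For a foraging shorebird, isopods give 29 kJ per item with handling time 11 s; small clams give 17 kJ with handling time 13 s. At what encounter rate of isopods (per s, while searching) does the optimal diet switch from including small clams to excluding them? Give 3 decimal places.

At the threshold, the rate on isopods alone equals the profitability of small clams: λ·29/(1 + λ·11) = 17/13 = 1.308.
Rearranging, λ(29 − 1.308×11) = 1.308, so λ = 1.308/14.62 = 0.08947 per s.

0.089 per s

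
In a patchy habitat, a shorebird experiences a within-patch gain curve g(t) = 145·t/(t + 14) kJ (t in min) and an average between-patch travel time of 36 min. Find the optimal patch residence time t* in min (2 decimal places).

22.45 min

By the marginal value theorem, leave when the instantaneous gain rate g'(t) equals the habitat-wide average g(t)/(T + t).
g'(t) = 145·14/(t + 14)². Setting 145·14/(t+14)² = 145t/[(t+14)(36+t)] gives 14(36+t) = t(t+14), so t² = 14×36 = 504.
t* = √504 = 22.45 min.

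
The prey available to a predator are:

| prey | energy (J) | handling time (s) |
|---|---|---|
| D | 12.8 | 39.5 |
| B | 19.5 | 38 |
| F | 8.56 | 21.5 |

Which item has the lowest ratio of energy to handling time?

D

In descending order of E/h:
B: 19.5/38 = 0.513 J/s
F: 8.56/21.5 = 0.398 J/s
D: 12.8/39.5 = 0.324 J/s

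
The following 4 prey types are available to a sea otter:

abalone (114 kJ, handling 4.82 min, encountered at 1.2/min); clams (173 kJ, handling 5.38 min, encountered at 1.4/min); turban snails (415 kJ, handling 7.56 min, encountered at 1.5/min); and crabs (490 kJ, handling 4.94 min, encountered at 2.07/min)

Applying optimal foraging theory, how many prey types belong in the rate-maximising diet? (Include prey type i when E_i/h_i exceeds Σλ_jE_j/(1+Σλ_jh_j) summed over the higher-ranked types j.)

E/h in descending order: crabs 99.2, turban snails 54.9, clams 32.2, abalone 23.7 kJ/min. The optimal diet is the largest prefix of this list for which every included type satisfies E_i/h_i > R on the types above it.
Rate on top 1: 90.35. turban snails: 54.9 < 90.35 → exclude; stop.
Optimal diet: crabs — 1 of 4 types.

1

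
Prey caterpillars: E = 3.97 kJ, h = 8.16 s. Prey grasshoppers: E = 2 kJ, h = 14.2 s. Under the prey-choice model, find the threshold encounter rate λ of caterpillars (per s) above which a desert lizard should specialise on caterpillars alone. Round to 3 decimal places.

0.050 per s

At the threshold, the rate on caterpillars alone equals the profitability of grasshoppers: λ·3.97/(1 + λ·8.16) = 2/14.2 = 0.1408.
Rearranging, λ(3.97 − 0.1408×8.16) = 0.1408, so λ = 0.1408/2.821 = 0.04993 per s.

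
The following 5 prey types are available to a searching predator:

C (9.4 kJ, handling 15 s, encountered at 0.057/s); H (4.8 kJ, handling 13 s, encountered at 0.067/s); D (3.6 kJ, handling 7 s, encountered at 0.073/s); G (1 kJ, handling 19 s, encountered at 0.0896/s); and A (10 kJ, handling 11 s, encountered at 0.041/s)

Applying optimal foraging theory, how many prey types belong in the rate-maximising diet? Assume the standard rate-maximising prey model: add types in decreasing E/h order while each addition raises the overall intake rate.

E/h in descending order: A 0.909, C 0.627, D 0.514, H 0.369, G 0.0526 kJ/s. The optimal diet is the largest prefix of this list for which every included type satisfies E_i/h_i > R on the types above it.
Rate on top 1: 0.2826. C: 0.627 > 0.2826 → include.
Rate on top 2: 0.4101. D: 0.514 > 0.4101 → include.
Rate on top 3: 0.429. H: 0.369 < 0.429 → exclude; stop.
Optimal diet: A, C, D — 3 of 5 types.

3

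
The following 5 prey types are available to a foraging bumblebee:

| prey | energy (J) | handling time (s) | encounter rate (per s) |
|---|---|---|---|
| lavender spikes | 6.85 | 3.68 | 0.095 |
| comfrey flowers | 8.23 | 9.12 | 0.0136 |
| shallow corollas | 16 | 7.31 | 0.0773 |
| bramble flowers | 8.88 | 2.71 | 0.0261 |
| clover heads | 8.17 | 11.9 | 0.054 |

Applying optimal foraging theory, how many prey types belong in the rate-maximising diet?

Profitabilities (E/h, J/s): bramble flowers 3.28, shallow corollas 2.19, lavender spikes 1.86, comfrey flowers 0.902, clover heads 0.687. Add prey in this order while the next type's profitability exceeds the intake rate on those already taken.
Rate on top 1: 0.2165. shallow corollas: 2.19 > 0.2165 → include.
Rate on top 2: 0.8978. lavender spikes: 1.86 > 0.8978 → include.
Rate on top 3: 1.067. comfrey flowers: 0.902 < 1.067 → exclude; stop.
Optimal diet: bramble flowers, shallow corollas, lavender spikes — 3 of 5 types.

3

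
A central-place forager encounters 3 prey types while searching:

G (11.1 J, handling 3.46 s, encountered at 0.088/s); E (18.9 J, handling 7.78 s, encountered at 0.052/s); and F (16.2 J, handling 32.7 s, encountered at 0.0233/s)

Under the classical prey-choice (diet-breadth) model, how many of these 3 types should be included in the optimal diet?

2

E/h in descending order: G 3.21, E 2.43, F 0.495 J/s. The optimal diet is the largest prefix of this list for which every included type satisfies E_i/h_i > R on the types above it.
Rate on top 1: 0.7488. E: 2.43 > 0.7488 → include.
Rate on top 2: 1.147. F: 0.495 < 1.147 → exclude; stop.
Optimal diet: G, E — 2 of 3 types.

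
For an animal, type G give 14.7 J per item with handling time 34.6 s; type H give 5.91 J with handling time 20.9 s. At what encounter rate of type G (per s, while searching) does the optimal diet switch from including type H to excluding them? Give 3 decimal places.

The zero-one rule: include type H iff E₂/h₂ > λE₁/(1+λh₁). Equality gives the switch point.
λE₁h₂ = E₂ + λE₂h₁ ⇒ λ = E₂/(E₁h₂ − E₂h₁) = 5.91/(307.2 − 204.5) = 0.05752 per s.

0.058 per s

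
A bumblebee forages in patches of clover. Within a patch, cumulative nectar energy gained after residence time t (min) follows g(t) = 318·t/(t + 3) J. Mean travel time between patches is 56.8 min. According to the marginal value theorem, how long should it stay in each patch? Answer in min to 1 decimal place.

Optimal t* satisfies g'(t*) = g(t*)/(T + t*).
g'(t) = 318·3/(t + 3)². Setting 318·3/(t+3)² = 318t/[(t+3)(56.8+t)] gives 3(56.8+t) = t(t+3), so t² = 3×56.8 = 170.4.
t* = √170.4 = 13.05 min.

13.1 min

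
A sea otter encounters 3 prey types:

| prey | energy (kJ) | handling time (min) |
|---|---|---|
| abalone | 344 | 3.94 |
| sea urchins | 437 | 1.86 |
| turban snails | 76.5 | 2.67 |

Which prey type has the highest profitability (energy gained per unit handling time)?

sea urchins

In descending order of E/h:
sea urchins: 437/1.86 = 235 kJ/min
abalone: 344/3.94 = 87.3 kJ/min
turban snails: 76.5/2.67 = 28.7 kJ/min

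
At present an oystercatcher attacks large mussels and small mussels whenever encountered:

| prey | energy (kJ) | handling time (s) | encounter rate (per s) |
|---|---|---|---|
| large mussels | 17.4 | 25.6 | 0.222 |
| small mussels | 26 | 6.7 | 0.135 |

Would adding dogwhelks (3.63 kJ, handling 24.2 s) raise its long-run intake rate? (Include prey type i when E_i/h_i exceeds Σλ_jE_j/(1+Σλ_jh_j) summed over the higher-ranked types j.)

No

Current rate: (0.222×17.4 + 0.135×26)/(1 + 0.222×25.6 + 0.135×6.7) = 0.9717 kJ/s.
dogwhelks: E/h = 3.63/24.2 = 0.15 kJ/s.
Since 0.15 < R, time spent handling dogwhelks is better spent searching.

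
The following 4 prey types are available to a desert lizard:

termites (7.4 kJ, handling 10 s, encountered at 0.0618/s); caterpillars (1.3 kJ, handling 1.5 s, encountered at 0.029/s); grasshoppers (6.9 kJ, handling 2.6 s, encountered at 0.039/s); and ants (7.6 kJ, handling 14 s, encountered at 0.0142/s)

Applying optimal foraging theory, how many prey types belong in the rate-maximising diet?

4

Profitabilities (E/h, kJ/s): grasshoppers 2.65, caterpillars 0.867, termites 0.74, ants 0.543. Add prey in this order while the next type's profitability exceeds the intake rate on those already taken.
Rate on top 1: 0.2443. caterpillars: 0.867 > 0.2443 → include.
Rate on top 2: 0.268. termites: 0.74 > 0.268 → include.
Rate on top 3: 0.4334. ants: 0.543 > 0.4334 → include.
Optimal diet: grasshoppers, caterpillars, termites, ants — 4 of 4 types.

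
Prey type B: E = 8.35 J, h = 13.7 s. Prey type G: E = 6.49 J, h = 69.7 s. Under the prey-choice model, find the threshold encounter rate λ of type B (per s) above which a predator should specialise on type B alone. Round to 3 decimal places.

Drop type G once their profitability E₂/h₂ falls below the rate achievable on type B alone: E₂/h₂ = λE₁/(1 + λh₁).
Solve for λ: λE₁h₂ = E₂(1 + λh₁) → λ(E₁h₂ − E₂h₁) = E₂ → λ = E₂/(E₁h₂ − E₂h₁).
λ = 6.49/(8.35×69.7 − 6.49×13.7) = 6.49/493.1 = 0.01316 per s.

0.013 per s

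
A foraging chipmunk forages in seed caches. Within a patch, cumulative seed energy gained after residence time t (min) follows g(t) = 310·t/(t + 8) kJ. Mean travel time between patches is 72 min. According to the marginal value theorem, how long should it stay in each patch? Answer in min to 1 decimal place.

Maximise g(t)/(T+t): set derivative to zero → g'(t)(T+t) = g(t).
g'(t) = 310·8/(t + 8)². Setting 310·8/(t+8)² = 310t/[(t+8)(72+t)] gives 8(72+t) = t(t+8), so t² = 8×72 = 576.
t* = √576 = 24 min.

24.0 min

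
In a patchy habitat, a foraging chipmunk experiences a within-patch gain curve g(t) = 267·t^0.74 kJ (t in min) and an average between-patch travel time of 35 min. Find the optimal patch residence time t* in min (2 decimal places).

Maximise g(t)/(T+t): set derivative to zero → g'(t)(T+t) = g(t).
g'(t) = 0.74·267·t^-0.26. Setting 0.74·267·t^-0.26 = 267·t^0.74/(35+t) gives 0.74(35+t) = t, so 0.26·t = 0.74×35.
t* = 0.74×35/0.26 = 99.62 min.

99.62 min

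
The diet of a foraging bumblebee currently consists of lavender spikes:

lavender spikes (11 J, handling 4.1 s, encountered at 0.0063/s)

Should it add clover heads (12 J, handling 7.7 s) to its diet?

Yes

Current rate: (0.0063×11)/(1 + 0.0063×4.1) = 0.06756 J/s.
Profitability of clover heads: 12/7.7 = 1.558 J/s.
Since 1.558 > R, including clover heads increases the long-run rate.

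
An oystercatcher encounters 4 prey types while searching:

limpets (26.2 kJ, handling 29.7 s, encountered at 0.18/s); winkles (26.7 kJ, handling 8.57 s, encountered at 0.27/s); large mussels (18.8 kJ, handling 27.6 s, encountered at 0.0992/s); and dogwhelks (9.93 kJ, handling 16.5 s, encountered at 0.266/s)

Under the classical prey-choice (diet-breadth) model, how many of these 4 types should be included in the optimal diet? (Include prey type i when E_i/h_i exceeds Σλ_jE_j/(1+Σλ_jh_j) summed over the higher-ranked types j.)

1

Profitabilities (E/h, kJ/s): winkles 3.12, limpets 0.882, large mussels 0.681, dogwhelks 0.602. Add prey in this order while the next type's profitability exceeds the intake rate on those already taken.
Rate on top 1: 2.175. limpets: 0.882 < 2.175 → exclude; stop.
Optimal diet: winkles — 1 of 4 types.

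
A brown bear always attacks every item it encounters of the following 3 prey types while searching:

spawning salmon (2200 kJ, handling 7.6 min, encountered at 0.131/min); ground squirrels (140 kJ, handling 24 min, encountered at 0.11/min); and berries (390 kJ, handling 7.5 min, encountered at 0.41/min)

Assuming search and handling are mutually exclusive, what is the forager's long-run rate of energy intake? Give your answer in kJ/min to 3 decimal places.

60.112 kJ/min

Energy encountered per unit search time: 0.131×2200 + 0.11×140 + 0.41×390 = 463.5 kJ/min.
Handling time per unit search time: 0.131×7.6 + 0.11×24 + 0.41×7.5 = 6.711.
Rate = 463.5/(1 + 6.711) = 60.11 kJ/min.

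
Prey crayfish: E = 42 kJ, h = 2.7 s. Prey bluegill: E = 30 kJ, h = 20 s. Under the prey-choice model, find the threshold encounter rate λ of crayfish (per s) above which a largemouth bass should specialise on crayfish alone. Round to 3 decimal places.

0.040 per s

Drop bluegill once their profitability E₂/h₂ falls below the rate achievable on crayfish alone: E₂/h₂ = λE₁/(1 + λh₁).
Solve for λ: λE₁h₂ = E₂(1 + λh₁) → λ(E₁h₂ − E₂h₁) = E₂ → λ = E₂/(E₁h₂ − E₂h₁).
λ = 30/(42×20 − 30×2.7) = 30/759 = 0.03953 per s.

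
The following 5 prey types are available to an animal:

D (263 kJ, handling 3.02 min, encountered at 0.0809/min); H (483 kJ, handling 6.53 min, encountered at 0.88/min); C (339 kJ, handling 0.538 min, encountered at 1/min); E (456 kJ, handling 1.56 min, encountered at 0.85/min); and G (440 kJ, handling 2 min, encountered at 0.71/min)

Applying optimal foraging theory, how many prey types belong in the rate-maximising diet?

E/h in descending order: C 630, E 292, G 220, D 87.1, H 74 kJ/min. The optimal diet is the largest prefix of this list for which every included type satisfies E_i/h_i > R on the types above it.
Rate on top 1: 220.4. E: 292 > 220.4 → include.
Rate on top 2: 253.7. G: 220 < 253.7 → exclude; stop.
Optimal diet: C, E — 2 of 5 types.

2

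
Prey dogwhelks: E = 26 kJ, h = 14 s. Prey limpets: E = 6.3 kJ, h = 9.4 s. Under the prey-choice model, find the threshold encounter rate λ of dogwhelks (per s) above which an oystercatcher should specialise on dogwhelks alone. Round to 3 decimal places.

Drop limpets once their profitability E₂/h₂ falls below the rate achievable on dogwhelks alone: E₂/h₂ = λE₁/(1 + λh₁).
Solve for λ: λE₁h₂ = E₂(1 + λh₁) → λ(E₁h₂ − E₂h₁) = E₂ → λ = E₂/(E₁h₂ − E₂h₁).
λ = 6.3/(26×9.4 − 6.3×14) = 6.3/156.2 = 0.04033 per s.

0.040 per s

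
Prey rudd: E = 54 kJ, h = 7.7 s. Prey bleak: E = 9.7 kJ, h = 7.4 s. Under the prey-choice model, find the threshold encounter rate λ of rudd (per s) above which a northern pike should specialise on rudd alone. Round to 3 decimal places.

The zero-one rule: include bleak iff E₂/h₂ > λE₁/(1+λh₁). Equality gives the switch point.
λE₁h₂ = E₂ + λE₂h₁ ⇒ λ = E₂/(E₁h₂ − E₂h₁) = 9.7/(399.6 − 74.69) = 0.02985 per s.

0.030 per s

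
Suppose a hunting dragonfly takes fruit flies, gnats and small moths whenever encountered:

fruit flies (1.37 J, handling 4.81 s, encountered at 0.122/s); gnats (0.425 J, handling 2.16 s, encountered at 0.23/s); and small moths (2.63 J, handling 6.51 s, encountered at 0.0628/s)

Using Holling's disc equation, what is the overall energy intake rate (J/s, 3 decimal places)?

Energy encountered per unit search time: 0.122×1.37 + 0.23×0.425 + 0.0628×2.63 = 0.4301 J/s.
Handling time per unit search time: 0.122×4.81 + 0.23×2.16 + 0.0628×6.51 = 1.492.
Rate = 0.4301/(1 + 1.492) = 0.1725 J/s.

0.173 J/s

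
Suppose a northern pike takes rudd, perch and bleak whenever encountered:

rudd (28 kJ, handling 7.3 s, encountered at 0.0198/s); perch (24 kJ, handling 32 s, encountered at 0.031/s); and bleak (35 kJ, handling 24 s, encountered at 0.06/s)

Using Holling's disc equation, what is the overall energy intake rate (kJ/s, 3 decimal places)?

0.950 kJ/s

Energy encountered per unit search time: 0.0198×28 + 0.031×24 + 0.06×35 = 3.398 kJ/s.
Handling time per unit search time: 0.0198×7.3 + 0.031×32 + 0.06×24 = 2.577.
Rate = 3.398/(1 + 2.577) = 0.9502 kJ/s.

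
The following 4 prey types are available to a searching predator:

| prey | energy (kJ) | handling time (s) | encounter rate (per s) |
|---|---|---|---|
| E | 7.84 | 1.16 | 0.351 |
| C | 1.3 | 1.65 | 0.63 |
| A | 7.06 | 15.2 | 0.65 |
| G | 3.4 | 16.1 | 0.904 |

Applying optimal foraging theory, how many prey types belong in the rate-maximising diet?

1

Profitabilities (E/h, kJ/s): E 6.76, C 0.788, A 0.464, G 0.211. Add prey in this order while the next type's profitability exceeds the intake rate on those already taken.
Rate on top 1: 1.956. C: 0.788 < 1.956 → exclude; stop.
Optimal diet: E — 1 of 4 types.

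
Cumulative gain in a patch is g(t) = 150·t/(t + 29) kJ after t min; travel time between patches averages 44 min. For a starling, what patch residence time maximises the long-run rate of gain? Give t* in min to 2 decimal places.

By the marginal value theorem, leave when the instantaneous gain rate g'(t) equals the habitat-wide average g(t)/(T + t).
g'(t) = 150·29/(t + 29)². Setting 150·29/(t+29)² = 150t/[(t+29)(44+t)] gives 29(44+t) = t(t+29), so t² = 29×44 = 1276.
t* = √1276 = 35.72 min.

35.72 min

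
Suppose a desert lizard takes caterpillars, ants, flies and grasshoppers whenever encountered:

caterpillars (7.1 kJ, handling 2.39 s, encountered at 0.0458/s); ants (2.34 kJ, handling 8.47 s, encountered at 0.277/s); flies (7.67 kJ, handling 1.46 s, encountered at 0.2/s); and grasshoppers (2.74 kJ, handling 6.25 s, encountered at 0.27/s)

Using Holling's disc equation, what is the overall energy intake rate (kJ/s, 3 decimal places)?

0.597 kJ/s

R = Σλ_iE_i / (1 + Σλ_ih_i)
Numerator: 0.0458×7.1 + 0.277×2.34 + 0.2×7.67 + 0.27×2.74 = 3.247
Denominator: 1 + 0.0458×2.39 + 0.277×8.47 + 0.2×1.46 + 0.27×6.25 = 5.435
R = 3.247/5.435 = 0.5974 kJ/s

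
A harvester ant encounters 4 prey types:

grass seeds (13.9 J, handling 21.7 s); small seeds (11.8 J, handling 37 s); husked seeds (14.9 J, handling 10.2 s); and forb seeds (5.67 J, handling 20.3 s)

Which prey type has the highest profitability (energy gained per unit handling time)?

husked seeds

In descending order of E/h:
husked seeds: 14.9/10.2 = 1.46 J/s
grass seeds: 13.9/21.7 = 0.641 J/s
small seeds: 11.8/37 = 0.319 J/s
forb seeds: 5.67/20.3 = 0.279 J/s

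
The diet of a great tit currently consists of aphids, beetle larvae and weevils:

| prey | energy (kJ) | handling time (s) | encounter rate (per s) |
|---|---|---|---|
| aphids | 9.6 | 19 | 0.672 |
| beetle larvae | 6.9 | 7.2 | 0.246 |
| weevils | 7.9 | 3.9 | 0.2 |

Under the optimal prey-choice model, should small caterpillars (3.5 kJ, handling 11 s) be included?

No

Current rate: (0.672×9.6 + 0.246×6.9 + 0.2×7.9)/(1 + 0.672×19 + 0.246×7.2 + 0.2×3.9) = 0.5961 kJ/s.
Profitability of small caterpillars: 3.5/11 = 0.3182 kJ/s.
0.3182 < 0.5961, so adding small caterpillars would lower the average — exclude it.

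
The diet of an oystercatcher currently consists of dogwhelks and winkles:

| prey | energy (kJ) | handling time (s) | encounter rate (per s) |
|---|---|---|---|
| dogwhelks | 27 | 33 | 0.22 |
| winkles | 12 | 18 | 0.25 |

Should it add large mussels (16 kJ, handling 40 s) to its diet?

Intake rate on the current diet: R = (0.22×27 + 0.25×12) / (1 + 0.22×33 + 0.25×18) = 8.94/12.76 = 0.7006 kJ/s.
large mussels: E/h = 16/40 = 0.4 kJ/s.
Since 0.4 < R, time spent handling large mussels is better spent searching.

No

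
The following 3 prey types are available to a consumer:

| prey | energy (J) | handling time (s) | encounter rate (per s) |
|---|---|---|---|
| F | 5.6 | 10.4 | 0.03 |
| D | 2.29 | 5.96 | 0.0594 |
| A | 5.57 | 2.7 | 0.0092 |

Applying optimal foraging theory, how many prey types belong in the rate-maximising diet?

Profitabilities (E/h, J/s): A 2.06, F 0.538, D 0.384. Add prey in this order while the next type's profitability exceeds the intake rate on those already taken.
Rate on top 1: 0.05. F: 0.538 > 0.05 → include.
Rate on top 2: 0.164. D: 0.384 > 0.164 → include.
Optimal diet: A, F, D — 3 of 3 types.

3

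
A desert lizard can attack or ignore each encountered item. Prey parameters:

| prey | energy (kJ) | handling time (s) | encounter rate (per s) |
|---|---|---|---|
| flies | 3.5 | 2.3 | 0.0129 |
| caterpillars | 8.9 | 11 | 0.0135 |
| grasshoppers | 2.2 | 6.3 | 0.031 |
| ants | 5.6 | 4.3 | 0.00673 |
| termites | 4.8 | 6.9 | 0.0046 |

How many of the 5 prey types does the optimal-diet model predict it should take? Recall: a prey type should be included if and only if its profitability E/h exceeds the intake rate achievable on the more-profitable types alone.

5

E/h in descending order: flies 1.52, ants 1.3, caterpillars 0.809, termites 0.696, grasshoppers 0.349 kJ/s. The optimal diet is the largest prefix of this list for which every included type satisfies E_i/h_i > R on the types above it.
Rate on top 1: 0.04385. ants: 1.3 > 0.04385 → include.
Rate on top 2: 0.07825. caterpillars: 0.809 > 0.07825 → include.
Rate on top 3: 0.1682. termites: 0.696 > 0.1682 → include.
Rate on top 4: 0.1817. grasshoppers: 0.349 > 0.1817 → include.
Optimal diet: flies, ants, caterpillars, termites, grasshoppers — 5 of 5 types.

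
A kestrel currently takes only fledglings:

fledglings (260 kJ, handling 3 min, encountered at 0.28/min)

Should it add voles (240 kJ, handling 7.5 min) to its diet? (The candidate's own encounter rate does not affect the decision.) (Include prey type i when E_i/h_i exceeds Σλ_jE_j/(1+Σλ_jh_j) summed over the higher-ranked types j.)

No

Current rate: (0.28×260)/(1 + 0.28×3) = 39.57 kJ/min.
Profitability of voles: 240/7.5 = 32 kJ/min.
Since 32 < R, time spent handling voles is better spent searching.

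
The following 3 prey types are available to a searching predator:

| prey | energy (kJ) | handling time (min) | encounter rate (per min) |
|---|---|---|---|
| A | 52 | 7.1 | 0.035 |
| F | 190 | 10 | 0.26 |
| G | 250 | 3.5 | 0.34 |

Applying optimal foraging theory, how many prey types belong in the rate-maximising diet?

Rank by E/h (kJ/min): G 71.4, F 19, A 7.32. Include each in turn until the next type's E/h falls below the running intake rate.
Rate on top 1: 38.81. F: 19 < 38.81 → exclude; stop.
Optimal diet: G — 1 of 3 types.

1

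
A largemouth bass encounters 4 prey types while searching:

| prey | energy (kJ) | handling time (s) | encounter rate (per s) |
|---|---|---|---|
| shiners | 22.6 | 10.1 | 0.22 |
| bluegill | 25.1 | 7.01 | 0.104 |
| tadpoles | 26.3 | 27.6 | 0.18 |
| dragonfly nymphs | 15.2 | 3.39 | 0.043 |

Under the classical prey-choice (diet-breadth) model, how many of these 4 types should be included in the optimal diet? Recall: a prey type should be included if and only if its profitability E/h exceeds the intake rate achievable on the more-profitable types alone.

3

Profitabilities (E/h, kJ/s): dragonfly nymphs 4.48, bluegill 3.58, shiners 2.24, tadpoles 0.953. Add prey in this order while the next type's profitability exceeds the intake rate on those already taken.
Rate on top 1: 0.5704. bluegill: 3.58 > 0.5704 → include.
Rate on top 2: 1.741. shiners: 2.24 > 1.741 → include.
Rate on top 3: 2.01. tadpoles: 0.953 < 2.01 → exclude; stop.
Optimal diet: dragonfly nymphs, bluegill, shiners — 3 of 4 types.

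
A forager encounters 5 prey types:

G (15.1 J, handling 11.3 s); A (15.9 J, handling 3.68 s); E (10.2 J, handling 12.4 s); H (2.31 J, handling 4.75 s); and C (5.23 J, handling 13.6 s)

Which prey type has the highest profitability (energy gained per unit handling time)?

A

In descending order of E/h:
A: 15.9/3.68 = 4.32 J/s
G: 15.1/11.3 = 1.34 J/s
E: 10.2/12.4 = 0.823 J/s
H: 2.31/4.75 = 0.486 J/s
C: 5.23/13.6 = 0.385 J/s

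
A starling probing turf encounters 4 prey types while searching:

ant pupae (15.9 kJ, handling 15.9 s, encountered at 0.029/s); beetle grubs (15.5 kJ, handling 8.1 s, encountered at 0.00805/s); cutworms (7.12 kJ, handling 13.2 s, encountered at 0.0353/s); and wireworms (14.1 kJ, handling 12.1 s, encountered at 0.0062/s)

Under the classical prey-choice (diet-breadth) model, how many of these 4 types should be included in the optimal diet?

E/h in descending order: beetle grubs 1.91, wireworms 1.17, ant pupae 1, cutworms 0.539 kJ/s. The optimal diet is the largest prefix of this list for which every included type satisfies E_i/h_i > R on the types above it.
Rate on top 1: 0.1171. wireworms: 1.17 > 0.1171 → include.
Rate on top 2: 0.1861. ant pupae: 1 > 0.1861 → include.
Rate on top 3: 0.4205. cutworms: 0.539 > 0.4205 → include.
Optimal diet: beetle grubs, wireworms, ant pupae, cutworms — 4 of 4 types.

4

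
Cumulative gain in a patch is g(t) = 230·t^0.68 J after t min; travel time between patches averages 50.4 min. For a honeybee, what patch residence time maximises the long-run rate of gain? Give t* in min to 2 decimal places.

107.10 min

Optimal t* satisfies g'(t*) = g(t*)/(T + t*).
g'(t) = 0.68·230·t^-0.32. Setting 0.68·230·t^-0.32 = 230·t^0.68/(50.4+t) gives 0.68(50.4+t) = t, so 0.32·t = 0.68×50.4.
t* = 0.68×50.4/0.32 = 107.1 min.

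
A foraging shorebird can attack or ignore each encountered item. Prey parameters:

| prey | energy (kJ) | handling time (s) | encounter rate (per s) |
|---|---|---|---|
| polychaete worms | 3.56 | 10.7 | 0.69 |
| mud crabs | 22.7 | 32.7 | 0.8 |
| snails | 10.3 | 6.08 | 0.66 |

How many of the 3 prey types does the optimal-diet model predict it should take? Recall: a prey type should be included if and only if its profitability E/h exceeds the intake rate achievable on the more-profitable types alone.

1

E/h in descending order: snails 1.69, mud crabs 0.694, polychaete worms 0.333 kJ/s. The optimal diet is the largest prefix of this list for which every included type satisfies E_i/h_i > R on the types above it.
Rate on top 1: 1.356. mud crabs: 0.694 < 1.356 → exclude; stop.
Optimal diet: snails — 1 of 3 types.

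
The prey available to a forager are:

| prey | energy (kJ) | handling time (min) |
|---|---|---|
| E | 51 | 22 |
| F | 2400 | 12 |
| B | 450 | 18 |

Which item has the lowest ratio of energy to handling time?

E

Profitability E/h (kJ/min): E = 51/22 = 2.32, F = 2400/12 = 200, B = 450/18 = 25.
Ranked: F > B > E.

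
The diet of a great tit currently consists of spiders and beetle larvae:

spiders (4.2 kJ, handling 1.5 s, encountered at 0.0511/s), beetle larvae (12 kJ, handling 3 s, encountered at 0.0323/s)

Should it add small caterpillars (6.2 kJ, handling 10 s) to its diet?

On spiders and beetle larvae alone, R = ΣλE/(1+Σλh) = 0.6022/1.174 = 0.5132 kJ/s.
Profitability of small caterpillars: 6.2/10 = 0.62 kJ/s.
Since 0.62 > R, including small caterpillars increases the long-run rate.

Yes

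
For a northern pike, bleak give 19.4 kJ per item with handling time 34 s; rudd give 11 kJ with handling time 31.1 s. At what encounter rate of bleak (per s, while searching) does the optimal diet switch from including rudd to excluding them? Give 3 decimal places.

The zero-one rule: include rudd iff E₂/h₂ > λE₁/(1+λh₁). Equality gives the switch point.
λE₁h₂ = E₂ + λE₂h₁ ⇒ λ = E₂/(E₁h₂ − E₂h₁) = 11/(603.3 − 374) = 0.04796 per s.

0.048 per s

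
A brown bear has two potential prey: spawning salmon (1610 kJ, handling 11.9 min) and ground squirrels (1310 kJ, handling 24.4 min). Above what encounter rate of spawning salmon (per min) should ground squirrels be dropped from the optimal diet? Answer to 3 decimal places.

Drop ground squirrels once their profitability E₂/h₂ falls below the rate achievable on spawning salmon alone: E₂/h₂ = λE₁/(1 + λh₁).
Solve for λ: λE₁h₂ = E₂(1 + λh₁) → λ(E₁h₂ − E₂h₁) = E₂ → λ = E₂/(E₁h₂ − E₂h₁).
λ = 1310/(1610×24.4 − 1310×11.9) = 1310/2.37e+04 = 0.05529 per min.

0.055 per min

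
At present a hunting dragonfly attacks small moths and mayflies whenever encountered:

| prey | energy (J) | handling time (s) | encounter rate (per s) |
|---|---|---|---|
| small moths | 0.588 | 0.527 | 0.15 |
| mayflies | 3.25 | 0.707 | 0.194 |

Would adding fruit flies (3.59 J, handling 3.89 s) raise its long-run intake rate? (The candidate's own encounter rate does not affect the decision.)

Yes

Intake rate on the current diet: R = (0.15×0.588 + 0.194×3.25) / (1 + 0.15×0.527 + 0.194×0.707) = 0.7187/1.216 = 0.5909 J/s.
Profitability of fruit flies: 3.59/3.89 = 0.9229 J/s.
0.9229 > 0.5909, so adding fruit flies raises the average — include it.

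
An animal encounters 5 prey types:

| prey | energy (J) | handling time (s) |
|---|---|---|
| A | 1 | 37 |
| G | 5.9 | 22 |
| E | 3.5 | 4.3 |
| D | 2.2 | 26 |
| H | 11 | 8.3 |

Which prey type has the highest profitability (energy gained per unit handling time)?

H

Profitability E/h (J/s): A = 1/37 = 0.027, G = 5.9/22 = 0.268, E = 3.5/4.3 = 0.814, D = 2.2/26 = 0.0846, H = 11/8.3 = 1.33.
Ranked: H > E > G > D > A.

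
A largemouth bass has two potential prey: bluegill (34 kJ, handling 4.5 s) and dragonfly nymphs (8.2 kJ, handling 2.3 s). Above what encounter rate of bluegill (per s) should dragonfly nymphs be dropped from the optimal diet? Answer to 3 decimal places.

0.199 per s

The zero-one rule: include dragonfly nymphs iff E₂/h₂ > λE₁/(1+λh₁). Equality gives the switch point.
λE₁h₂ = E₂ + λE₂h₁ ⇒ λ = E₂/(E₁h₂ − E₂h₁) = 8.2/(78.2 − 36.9) = 0.1985 per s.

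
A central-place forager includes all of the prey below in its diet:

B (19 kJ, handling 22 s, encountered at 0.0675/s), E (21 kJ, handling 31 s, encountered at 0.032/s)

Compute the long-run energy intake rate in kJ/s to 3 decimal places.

Energy encountered per unit search time: 0.0675×19 + 0.032×21 = 1.955 kJ/s.
Handling time per unit search time: 0.0675×22 + 0.032×31 = 2.477.
Rate = 1.955/(1 + 2.477) = 0.5621 kJ/s.

0.562 kJ/s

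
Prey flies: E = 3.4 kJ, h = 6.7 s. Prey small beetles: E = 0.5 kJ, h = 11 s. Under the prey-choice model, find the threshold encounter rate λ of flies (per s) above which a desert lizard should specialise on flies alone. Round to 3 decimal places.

0.015 per s

Drop small beetles once their profitability E₂/h₂ falls below the rate achievable on flies alone: E₂/h₂ = λE₁/(1 + λh₁).
Solve for λ: λE₁h₂ = E₂(1 + λh₁) → λ(E₁h₂ − E₂h₁) = E₂ → λ = E₂/(E₁h₂ − E₂h₁).
λ = 0.5/(3.4×11 − 0.5×6.7) = 0.5/34.05 = 0.01468 per s.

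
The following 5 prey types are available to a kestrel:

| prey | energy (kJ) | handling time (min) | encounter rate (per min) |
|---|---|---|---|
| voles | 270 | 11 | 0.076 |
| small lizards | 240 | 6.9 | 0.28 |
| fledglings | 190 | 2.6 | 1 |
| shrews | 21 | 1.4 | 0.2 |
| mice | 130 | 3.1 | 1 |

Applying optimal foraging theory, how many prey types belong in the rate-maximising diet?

1

Profitabilities (E/h, kJ/min): fledglings 73.1, mice 41.9, small lizards 34.8, voles 24.5, shrews 15. Add prey in this order while the next type's profitability exceeds the intake rate on those already taken.
Rate on top 1: 52.78. mice: 41.9 < 52.78 → exclude; stop.
Optimal diet: fledglings — 1 of 5 types.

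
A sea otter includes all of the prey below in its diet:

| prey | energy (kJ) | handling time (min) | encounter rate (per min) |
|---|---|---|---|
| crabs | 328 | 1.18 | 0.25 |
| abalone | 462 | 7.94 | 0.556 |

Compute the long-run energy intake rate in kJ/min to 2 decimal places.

Energy encountered per unit search time: 0.25×328 + 0.556×462 = 338.9 kJ/min.
Handling time per unit search time: 0.25×1.18 + 0.556×7.94 = 4.71.
Rate = 338.9/(1 + 4.71) = 59.35 kJ/min.

59.35 kJ/min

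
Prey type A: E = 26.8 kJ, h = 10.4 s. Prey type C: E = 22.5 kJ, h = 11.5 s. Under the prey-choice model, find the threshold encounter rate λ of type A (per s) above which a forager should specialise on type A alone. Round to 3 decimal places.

0.303 per s

Drop type C once their profitability E₂/h₂ falls below the rate achievable on type A alone: E₂/h₂ = λE₁/(1 + λh₁).
Solve for λ: λE₁h₂ = E₂(1 + λh₁) → λ(E₁h₂ − E₂h₁) = E₂ → λ = E₂/(E₁h₂ − E₂h₁).
λ = 22.5/(26.8×11.5 − 22.5×10.4) = 22.5/74.2 = 0.3032 per s.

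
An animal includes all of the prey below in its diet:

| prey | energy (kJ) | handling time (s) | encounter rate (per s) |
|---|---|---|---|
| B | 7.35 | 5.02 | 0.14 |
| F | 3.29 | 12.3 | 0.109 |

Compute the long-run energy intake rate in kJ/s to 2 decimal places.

0.46 kJ/s

R = Σλ_iE_i / (1 + Σλ_ih_i)
Numerator: 0.14×7.35 + 0.109×3.29 = 1.388
Denominator: 1 + 0.14×5.02 + 0.109×12.3 = 3.043
R = 1.388/3.043 = 0.4559 kJ/s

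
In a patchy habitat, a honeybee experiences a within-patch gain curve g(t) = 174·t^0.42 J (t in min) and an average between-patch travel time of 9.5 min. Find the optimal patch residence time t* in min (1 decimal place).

By the marginal value theorem, leave when the instantaneous gain rate g'(t) equals the habitat-wide average g(t)/(T + t).
g'(t) = 0.42·174·t^-0.58. Setting 0.42·174·t^-0.58 = 174·t^0.42/(9.5+t) gives 0.42(9.5+t) = t, so 0.58·t = 0.42×9.5.
t* = 0.42×9.5/0.58 = 6.879 min.

6.9 min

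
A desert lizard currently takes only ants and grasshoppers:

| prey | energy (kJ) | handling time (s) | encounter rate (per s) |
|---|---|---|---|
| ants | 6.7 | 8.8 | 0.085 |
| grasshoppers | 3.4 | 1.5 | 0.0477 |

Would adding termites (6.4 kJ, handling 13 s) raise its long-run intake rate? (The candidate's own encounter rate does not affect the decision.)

On ants and grasshoppers alone, R = ΣλE/(1+Σλh) = 0.7317/1.82 = 0.4021 kJ/s.
termites: E/h = 6.4/13 = 0.4923 kJ/s.
0.4923 > 0.4021, so adding termites raises the average — include it.

Yes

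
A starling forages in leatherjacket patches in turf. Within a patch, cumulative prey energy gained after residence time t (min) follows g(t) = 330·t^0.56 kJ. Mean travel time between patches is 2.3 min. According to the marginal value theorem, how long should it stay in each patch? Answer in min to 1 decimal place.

2.9 min

Optimal t* satisfies g'(t*) = g(t*)/(T + t*).
g'(t) = 0.56·330·t^-0.44. Setting 0.56·330·t^-0.44 = 330·t^0.56/(2.3+t) gives 0.56(2.3+t) = t, so 0.44·t = 0.56×2.3.
t* = 0.56×2.3/0.44 = 2.927 min.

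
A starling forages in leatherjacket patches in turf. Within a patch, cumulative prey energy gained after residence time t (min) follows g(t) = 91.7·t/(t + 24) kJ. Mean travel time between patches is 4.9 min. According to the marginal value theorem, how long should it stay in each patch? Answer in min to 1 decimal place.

Maximise g(t)/(T+t): set derivative to zero → g'(t)(T+t) = g(t).
g'(t) = 91.7·24/(t + 24)². Setting 91.7·24/(t+24)² = 91.7t/[(t+24)(4.9+t)] gives 24(4.9+t) = t(t+24), so t² = 24×4.9 = 117.6.
t* = √117.6 = 10.84 min.

10.8 min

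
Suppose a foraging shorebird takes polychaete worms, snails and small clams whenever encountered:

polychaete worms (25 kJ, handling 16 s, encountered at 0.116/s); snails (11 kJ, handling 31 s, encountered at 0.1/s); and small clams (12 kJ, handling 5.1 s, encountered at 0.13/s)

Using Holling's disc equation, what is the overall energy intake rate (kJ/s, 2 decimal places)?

0.84 kJ/s

Energy encountered per unit search time: 0.116×25 + 0.1×11 + 0.13×12 = 5.56 kJ/s.
Handling time per unit search time: 0.116×16 + 0.1×31 + 0.13×5.1 = 5.619.
Rate = 5.56/(1 + 5.619) = 0.84 kJ/s.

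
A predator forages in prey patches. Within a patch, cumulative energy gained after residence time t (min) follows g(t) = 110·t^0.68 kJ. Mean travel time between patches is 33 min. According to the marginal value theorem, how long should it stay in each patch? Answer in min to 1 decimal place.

By the marginal value theorem, leave when the instantaneous gain rate g'(t) equals the habitat-wide average g(t)/(T + t).
g'(t) = 0.68·110·t^-0.32. Setting 0.68·110·t^-0.32 = 110·t^0.68/(33+t) gives 0.68(33+t) = t, so 0.32·t = 0.68×33.
t* = 0.68×33/0.32 = 70.13 min.

70.1 min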